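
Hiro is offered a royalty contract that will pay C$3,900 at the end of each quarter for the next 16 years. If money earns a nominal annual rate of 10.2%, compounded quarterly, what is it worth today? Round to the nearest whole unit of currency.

With 4 periods per year: i = 0.0255, n = 64.
PV = PMT · [1 − (1+i)^(−n)] / i = 3900 · 31.389012 = 122,417.1455

C$122,417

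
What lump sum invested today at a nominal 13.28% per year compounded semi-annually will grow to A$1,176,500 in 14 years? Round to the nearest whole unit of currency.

i = 0.1328/2 = 0.0664 per half-year; n = 14·2 = 28.
PV = 1,176,500 / (1 + 0.0664)^28 = 1,176,500 / 6.050118 = 194,459.0287

A$194,459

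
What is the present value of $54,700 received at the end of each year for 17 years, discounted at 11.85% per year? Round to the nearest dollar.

Annuity factor a(17|0.1185) = 7.181429; PV = 54700 × 7.181429 = 392,824.1672

$392,824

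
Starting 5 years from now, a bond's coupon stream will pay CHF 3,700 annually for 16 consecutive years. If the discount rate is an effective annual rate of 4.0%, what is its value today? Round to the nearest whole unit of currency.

PV at t=4 (ordinary 16-year annuity): 3700 × a(16|0.04) = 3700 × 11.652296 = 43,113.4937
Discount back 4 years: 43,113.4937 × (1+0.04)^(−4) = 43,113.4937 × 0.854804 = 36,853.5951

CHF 36,854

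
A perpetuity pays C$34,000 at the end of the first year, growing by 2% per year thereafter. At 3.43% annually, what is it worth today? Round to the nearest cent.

C$2,377,622.38

PV = PMT / (i − g) = 34000 / (0.0343 − 0.02) = 34000 / 0.014300 = 2,377,622.3776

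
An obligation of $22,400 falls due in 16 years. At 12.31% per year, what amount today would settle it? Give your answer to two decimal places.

PV = FV·(1+i)^(−n) = 22,400 × 0.156065 = 3,495.8532

$3,495.85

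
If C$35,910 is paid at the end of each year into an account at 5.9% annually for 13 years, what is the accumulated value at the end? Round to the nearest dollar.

C$673,719

Accumulation factor s(13|0.059) = 18.761310; FV = 35910 × 18.761310 = 673,718.6253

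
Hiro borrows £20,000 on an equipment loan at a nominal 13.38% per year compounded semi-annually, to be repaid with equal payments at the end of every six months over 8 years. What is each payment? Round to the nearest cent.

£2,073.87

i = 0.1338/2 = 0.0669 per half-year; n = 8·2 = 16.
Annuity-PV factor = 9.643794; PMT = 20000 / 9.643794 = 2,073.8726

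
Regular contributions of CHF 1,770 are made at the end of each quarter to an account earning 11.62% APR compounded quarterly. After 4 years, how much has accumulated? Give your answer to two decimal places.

CHF 35,411.48

Periodic rate i = 0.1162/4 = 0.02905; n = 4 × 4 = 16 periods.
FV = PMT · [(1+i)^n − 1] / i = 1770 · 20.006487 = 35,411.4818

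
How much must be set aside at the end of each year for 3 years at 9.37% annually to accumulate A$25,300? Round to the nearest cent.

FV-annuity factor = 3.289880; PMT = 25300 / 3.289880 = 7,690.2508

A$7,690.25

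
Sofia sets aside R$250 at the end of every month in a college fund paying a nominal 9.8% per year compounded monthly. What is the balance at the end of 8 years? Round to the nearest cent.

R$36,222.03

With 12 periods per year: i = 0.00816667, n = 96.
Accumulation factor s(96|0.00816667) = 144.888129; FV = 250 × 144.888129 = 36,222.0322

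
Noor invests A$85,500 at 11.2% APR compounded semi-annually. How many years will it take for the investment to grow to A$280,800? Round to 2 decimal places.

10.91 years

Periodic rate i = 0.112/2 = 0.056.
n = ln(280800/85500) / ln(1+0.056) = ln(3.28421) / 0.054488 = 21.8236 half-years
= 21.8236/2 years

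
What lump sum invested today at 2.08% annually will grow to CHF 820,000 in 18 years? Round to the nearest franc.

PV = FV·(1+i)^(−n) = 820,000 × 0.690348 = 566,085.3916

CHF 566,085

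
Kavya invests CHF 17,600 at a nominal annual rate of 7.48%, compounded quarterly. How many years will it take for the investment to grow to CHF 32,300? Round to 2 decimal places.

Periodic rate i = 0.0748/4 = 0.0187.
n = ln(32300/17600) / ln(1+0.0187) = ln(1.83523) / 0.018527 = 32.7715 quarters
= 32.7715/4 years

8.19 years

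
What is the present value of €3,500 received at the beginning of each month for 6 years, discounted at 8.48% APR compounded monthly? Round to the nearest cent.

€198,369.32

With 12 periods per year: i = 0.00706667, n = 72.
PV = PMT · [1 − (1+i)^(−n)] / i × (1+i) = 3500 · 56.676950 = 198,369.3250
(annuity-due: payments at period start, so ×(1+i).)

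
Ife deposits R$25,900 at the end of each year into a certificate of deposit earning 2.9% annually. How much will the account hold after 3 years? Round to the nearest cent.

Accumulation factor s(3|0.029) = 3.087841; FV = 25900 × 3.087841 = 79,975.0819

R$79,975.08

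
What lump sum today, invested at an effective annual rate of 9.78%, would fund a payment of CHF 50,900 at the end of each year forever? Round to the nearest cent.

CHF 520,449.90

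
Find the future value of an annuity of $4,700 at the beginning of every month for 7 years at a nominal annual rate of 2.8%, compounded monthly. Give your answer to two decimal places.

i = 0.028/12 = 0.00233333 per month; n = 7·12 = 84.
FV = PMT · [(1+i)^n − 1] / i × (1+i) = 4700 · 92.894473 = 436,604.0250
(annuity-due: payments at period start, so ×(1+i).)

$436,604.03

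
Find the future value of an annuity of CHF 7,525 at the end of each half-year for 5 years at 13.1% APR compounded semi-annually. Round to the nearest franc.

Periodic rate i = 0.131/2 = 0.0655; n = 5 × 2 = 10 periods.
FV = 7525 × [(1+0.0655)^10 − 1] / 0.0655 = 7525 × 13.526244 = 101,784.9835

CHF 101,785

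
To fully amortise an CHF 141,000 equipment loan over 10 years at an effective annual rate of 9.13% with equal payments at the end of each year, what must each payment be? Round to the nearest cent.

Annuity-PV factor = 6.381098; PMT = 141000 / 6.381098 = 22,096.5113

CHF 22,096.51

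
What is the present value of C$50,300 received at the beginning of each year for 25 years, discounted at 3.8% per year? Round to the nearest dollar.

PV = 50300 × [1 − (1+0.038)^(−25)] / 0.038 × (1+i) = 50300 × 16.564021 = 833,170.2373
(annuity-due: payments at period start, so ×(1+i).)

C$833,170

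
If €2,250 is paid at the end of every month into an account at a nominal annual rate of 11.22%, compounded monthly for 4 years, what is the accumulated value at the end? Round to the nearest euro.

€135,522

With 12 periods per year: i = 0.00935, n = 48.
FV = PMT · [(1+i)^n − 1] / i = 2250 · 60.231925 = 135,521.8301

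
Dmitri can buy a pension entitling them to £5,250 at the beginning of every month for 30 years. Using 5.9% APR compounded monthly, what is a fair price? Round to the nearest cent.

Periodic rate i = 0.059/12 = 0.00491667; n = 30 × 12 = 360 periods.
PV = 5250 × [1 − (1+0.00491667)^(−360)] / 0.00491667 × (1+i) = 5250 × 169.424181 = 889,476.9489
(annuity-due: payments at period start, so ×(1+i).)

£889,476.95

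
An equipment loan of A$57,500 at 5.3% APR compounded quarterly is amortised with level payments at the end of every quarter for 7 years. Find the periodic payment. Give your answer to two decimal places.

A$2,471.43

Periodic rate i = 0.053/4 = 0.01325; n = 7 × 4 = 28 periods.
Annuity-PV factor = 23.265872; PMT = 57500 / 23.265872 = 2,471.4311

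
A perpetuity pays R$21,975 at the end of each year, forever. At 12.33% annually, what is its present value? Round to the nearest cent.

PV = C/r = 21975/0.1233 = 178,223.8443

R$178,223.84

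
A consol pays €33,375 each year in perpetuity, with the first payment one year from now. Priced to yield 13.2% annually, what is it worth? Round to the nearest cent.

PV = PMT / i = 33375 / 0.132 = 252,840.9091

€252,840.91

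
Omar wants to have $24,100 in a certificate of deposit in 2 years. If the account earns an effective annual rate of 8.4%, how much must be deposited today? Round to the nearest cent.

$20,509.66

PV = FV·(1+i)^(−n) = 24,100 × 0.851023 = 20,509.6608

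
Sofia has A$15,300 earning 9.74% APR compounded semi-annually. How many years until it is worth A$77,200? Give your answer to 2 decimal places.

17.02 years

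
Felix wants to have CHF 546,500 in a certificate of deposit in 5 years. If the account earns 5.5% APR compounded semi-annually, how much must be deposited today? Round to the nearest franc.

Periodic rate i = 0.055/2 = 0.0275; n = 5 × 2 = 10 periods.
PV = 546,500 / (1 + 0.0275)^10 = 546,500 / 1.311651 = 416,650.4554

CHF 416,650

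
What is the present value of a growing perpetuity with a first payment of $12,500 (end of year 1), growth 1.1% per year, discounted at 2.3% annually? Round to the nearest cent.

$1,041,666.67

PV = PMT / (i − g) = 12500 / (0.023 − 0.011) = 12500 / 0.012000 = 1,041,666.6667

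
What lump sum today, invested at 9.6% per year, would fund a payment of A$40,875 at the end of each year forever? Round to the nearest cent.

A$425,781.25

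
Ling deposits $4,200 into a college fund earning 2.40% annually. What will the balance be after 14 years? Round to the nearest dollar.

$5,854

FV = PV·(1+i)^n = 4,200 × 1.393797 = 5,853.9456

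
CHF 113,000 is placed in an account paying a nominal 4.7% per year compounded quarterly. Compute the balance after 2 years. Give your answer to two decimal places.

CHF 124,069.25

Periodic rate i = 0.047/4 = 0.01175; n = 2 × 4 = 8 periods.
FV = PV·(1+i)^n = 113,000 × 1.097958 = 124,069.2474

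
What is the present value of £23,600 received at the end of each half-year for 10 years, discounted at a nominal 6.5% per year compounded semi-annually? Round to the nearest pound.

Periodic rate i = 0.065/2 = 0.0325; n = 10 × 2 = 20 periods.
Annuity factor a(20|0.0325) = 14.539346; PV = 23600 × 14.539346 = 343,128.5691

£343,129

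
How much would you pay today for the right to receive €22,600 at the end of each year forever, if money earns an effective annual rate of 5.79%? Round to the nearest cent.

PV = PMT / i = 22600 / 0.0579 = 390,328.1520

€390,328.15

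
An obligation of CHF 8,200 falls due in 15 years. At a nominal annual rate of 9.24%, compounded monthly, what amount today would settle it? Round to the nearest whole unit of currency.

CHF 2,062

Periodic rate i = 0.0924/12 = 0.0077; n = 15 × 12 = 180 periods.
PV = FV·(1+i)^(−n) = 8,200 × 0.251405 = 2,061.5189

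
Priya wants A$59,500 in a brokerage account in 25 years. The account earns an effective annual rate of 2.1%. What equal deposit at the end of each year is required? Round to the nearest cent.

FV-annuity factor = 32.442551; PMT = 59500 / 32.442551 = 1,834.0111

A$1,834.01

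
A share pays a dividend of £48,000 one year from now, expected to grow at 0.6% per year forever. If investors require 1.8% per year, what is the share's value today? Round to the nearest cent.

PV = PMT / (i − g) = 48000 / (0.018 − 0.006) = 48000 / 0.012000 = 4,000,000.0000

£4,000,000.00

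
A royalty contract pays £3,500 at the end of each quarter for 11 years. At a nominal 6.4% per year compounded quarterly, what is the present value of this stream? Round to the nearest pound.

£109,951

With 4 periods per year: i = 0.016, n = 44.
Annuity factor a(44|0.016) = 31.414571; PV = 3500 × 31.414571 = 109,950.9979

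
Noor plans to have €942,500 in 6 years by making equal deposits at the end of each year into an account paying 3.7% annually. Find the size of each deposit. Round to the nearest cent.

€143,168.52

PMT = 942500 / ( [(1+0.037)^6 − 1] / 0.037 ) = 942500 / 6.583151 = 143,168.5198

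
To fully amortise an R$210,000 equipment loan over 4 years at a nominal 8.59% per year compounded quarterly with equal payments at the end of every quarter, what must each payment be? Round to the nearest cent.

With 4 periods per year: i = 0.021475, n = 16.
PMT = 210000 / ( [1 − (1+0.021475)^(−16)] / 0.021475 ) = 210000 / 13.420398 = 15,647.8224

R$15,647.82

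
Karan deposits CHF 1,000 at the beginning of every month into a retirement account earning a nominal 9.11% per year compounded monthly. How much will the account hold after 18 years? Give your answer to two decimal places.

Periodic rate i = 0.0911/12 = 0.00759167; n = 18 × 12 = 216 periods.
FV = 1000 × [(1+0.00759167)^216 − 1] / 0.00759167 × (1+i) = 1000 × 547.127877 = 547,127.8772
Payments are at the start of each period, so multiply by (1+i).

CHF 547,127.88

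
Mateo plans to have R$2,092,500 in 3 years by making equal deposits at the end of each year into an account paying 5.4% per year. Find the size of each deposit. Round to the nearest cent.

PMT = 2.0925e+06 / ( [(1+0.054)^3 − 1] / 0.054 ) = 2.0925e+06 / 3.164916 = 661,154.9880

R$661,154.99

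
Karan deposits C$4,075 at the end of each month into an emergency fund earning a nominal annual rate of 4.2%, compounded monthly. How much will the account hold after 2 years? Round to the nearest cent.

C$101,839.37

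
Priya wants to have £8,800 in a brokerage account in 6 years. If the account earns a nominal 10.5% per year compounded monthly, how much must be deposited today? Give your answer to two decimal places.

With 12 periods per year: i = 0.00875, n = 72.
PV = 8,800 / (1 + 0.00875)^72 = 8,800 / 1.872472 = 4,699.6686

£4,699.67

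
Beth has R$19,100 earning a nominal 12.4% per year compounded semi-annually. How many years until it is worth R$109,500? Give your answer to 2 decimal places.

Periodic rate i = 0.124/2 = 0.062.
n = ln(109500/19100) / ln(1+0.062) = ln(5.73298) / 0.060154 = 29.0295 half-years
= 29.0295/2 years

14.51 years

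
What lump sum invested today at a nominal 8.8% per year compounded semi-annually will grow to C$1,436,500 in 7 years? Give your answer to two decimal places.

C$786,137.75

i = 0.088/2 = 0.044 per half-year; n = 7·2 = 14.
PV = FV·(1+i)^(−n) = 1,436,500 × 0.547259 = 786,137.7456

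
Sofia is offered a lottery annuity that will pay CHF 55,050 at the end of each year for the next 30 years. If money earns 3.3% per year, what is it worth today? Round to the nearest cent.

CHF 1,038,336.74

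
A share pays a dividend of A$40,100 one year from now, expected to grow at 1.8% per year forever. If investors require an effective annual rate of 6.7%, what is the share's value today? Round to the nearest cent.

A$818,367.35

PV = PMT / (i − g) = 40100 / (0.067 − 0.018) = 40100 / 0.049000 = 818,367.3469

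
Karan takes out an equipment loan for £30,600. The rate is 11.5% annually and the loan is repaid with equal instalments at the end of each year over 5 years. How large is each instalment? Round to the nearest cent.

£8,383.84

PMT = 30600 / ( [1 − (1+0.115)^(−5)] / 0.115 ) = 30600 / 3.649878 = 8,383.8422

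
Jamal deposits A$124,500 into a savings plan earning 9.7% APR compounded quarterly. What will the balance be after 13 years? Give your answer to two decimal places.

A$432,792.70

With 4 periods per year: i = 0.02425, n = 52.
FV = PV·(1+i)^n = 124,500 × 3.476247 = 432,792.7011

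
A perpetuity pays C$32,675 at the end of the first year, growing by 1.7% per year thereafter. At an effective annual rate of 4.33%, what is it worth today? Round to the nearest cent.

C$1,242,395.44

PV = PMT / (i − g) = 32675 / (0.0433 − 0.017) = 32675 / 0.026300 = 1,242,395.4373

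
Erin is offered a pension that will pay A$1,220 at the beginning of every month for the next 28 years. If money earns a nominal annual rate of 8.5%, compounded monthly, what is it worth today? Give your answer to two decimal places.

A$157,266.66

i = 0.085/12 = 0.00708333 per month; n = 28·12 = 336.
PV = PMT · [1 − (1+i)^(−n)] / i × (1+i) = 1220 · 128.907097 = 157,266.6589
Payments are at the start of each period, so multiply by (1+i).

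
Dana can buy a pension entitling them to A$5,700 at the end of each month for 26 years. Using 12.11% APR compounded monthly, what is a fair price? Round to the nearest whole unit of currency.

A$540,199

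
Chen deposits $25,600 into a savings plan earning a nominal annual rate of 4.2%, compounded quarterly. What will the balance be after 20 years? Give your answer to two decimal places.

$59,039.87

i = 0.042/4 = 0.0105 per quarter; n = 20·4 = 80.
25,600 × (1+0.0105)^80 = 25,600 × 2.306245 = 59,039.8701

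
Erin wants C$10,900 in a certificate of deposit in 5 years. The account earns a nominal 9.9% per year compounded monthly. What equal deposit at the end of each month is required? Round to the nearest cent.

Periodic rate i = 0.099/12 = 0.00825; n = 5 × 12 = 60 periods.
PMT = 10900 / ( [(1+0.00825)^60 − 1] / 0.00825 ) = 10900 / 77.232756 = 141.1318

C$141.13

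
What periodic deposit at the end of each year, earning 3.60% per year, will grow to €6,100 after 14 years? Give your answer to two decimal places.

FV-annuity factor = 17.797999; PMT = 6100 / 17.797999 = 342.7352

€342.74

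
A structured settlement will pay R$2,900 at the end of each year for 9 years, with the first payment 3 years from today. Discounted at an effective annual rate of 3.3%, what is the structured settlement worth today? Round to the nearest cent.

R$20,867.15

PV at t=2 (ordinary 9-year annuity): 2900 × a(9|0.033) = 2900 × 7.678313 = 22,267.1069
PV₀ = 22,267.1069 / (1+0.033)^2 = 22,267.1069 / 1.067089 = 20,867.1507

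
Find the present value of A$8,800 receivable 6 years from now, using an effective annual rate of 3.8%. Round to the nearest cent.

A$7,035.56

PV = 8,800 / (1 + 0.038)^6 = 8,800 / 1.250789 = 7,035.5581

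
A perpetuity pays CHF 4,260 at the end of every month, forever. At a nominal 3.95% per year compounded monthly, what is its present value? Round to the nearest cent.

CHF 1,294,177.22

Periodic rate i = 0.0395/12 = 0.00329167.
PV = C/r = 4260/0.00329167 = 1,294,177.2152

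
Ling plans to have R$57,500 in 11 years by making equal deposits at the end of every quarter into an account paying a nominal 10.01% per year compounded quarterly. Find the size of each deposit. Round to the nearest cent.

R$731.54

i = 0.1001/4 = 0.025025 per quarter; n = 11·4 = 44.
PMT = 57500 / ( [(1+0.025025)^44 − 1] / 0.025025 ) = 57500 / 78.601016 = 731.5427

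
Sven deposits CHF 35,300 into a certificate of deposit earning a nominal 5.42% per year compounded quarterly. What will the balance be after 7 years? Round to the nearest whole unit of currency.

CHF 51,456

Periodic rate i = 0.0542/4 = 0.01355; n = 7 × 4 = 28 periods.
FV = 35,300 × (1 + 0.01355)^28 = 51,456.4344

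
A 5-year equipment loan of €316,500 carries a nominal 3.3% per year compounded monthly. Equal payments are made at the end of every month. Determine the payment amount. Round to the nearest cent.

€5,729.38

Periodic rate i = 0.033/12 = 0.00275; n = 5 × 12 = 60 periods.
Annuity-PV factor = 55.241549; PMT = 316500 / 55.241549 = 5,729.3831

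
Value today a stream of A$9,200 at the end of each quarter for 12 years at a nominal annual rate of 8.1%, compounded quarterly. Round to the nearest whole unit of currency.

A$280,763

i = 0.081/4 = 0.02025 per quarter; n = 12·4 = 48.
Annuity factor a(48|0.02025) = 30.517664; PV = 9200 × 30.517664 = 280,762.5091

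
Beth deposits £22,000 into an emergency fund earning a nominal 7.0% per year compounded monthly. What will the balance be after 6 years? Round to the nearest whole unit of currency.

Periodic rate i = 0.07/12 = 0.00583333; n = 6 × 12 = 72 periods.
22,000 × (1+0.00583333)^72 = 22,000 × 1.520106 = 33,442.3211

£33,442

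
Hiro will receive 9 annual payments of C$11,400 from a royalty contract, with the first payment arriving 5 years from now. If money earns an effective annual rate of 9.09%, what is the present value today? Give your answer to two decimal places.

PV at t=4 (ordinary 9-year annuity): 11400 × a(9|0.0909) = 11400 × 5.973374 = 68,096.4597
Discount back 4 years: 68,096.4597 × (1+0.0909)^(−4) = 68,096.4597 × 0.706090 = 48,082.2483

C$48,082.25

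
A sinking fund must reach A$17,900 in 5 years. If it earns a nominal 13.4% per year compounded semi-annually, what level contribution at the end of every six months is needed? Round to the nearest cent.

i = 0.134/2 = 0.067 per half-year; n = 5·2 = 10.
FV-annuity factor = 13.622213; PMT = 17900 / 13.622213 = 1,314.0303

A$1,314.03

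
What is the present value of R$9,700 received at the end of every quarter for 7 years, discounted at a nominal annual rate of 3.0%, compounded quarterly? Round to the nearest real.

R$244,156

With 4 periods per year: i = 0.0075, n = 28.
PV = 9700 × [1 − (1+0.0075)^(−28)] / 0.0075 = 9700 × 25.170713 = 244,155.9114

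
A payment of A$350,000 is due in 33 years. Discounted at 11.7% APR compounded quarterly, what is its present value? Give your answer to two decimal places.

With 4 periods per year: i = 0.02925, n = 132.
PV = 350,000 / (1 + 0.02925)^132 = 350,000 / 44.952680 = 7,785.9652

A$7,785.97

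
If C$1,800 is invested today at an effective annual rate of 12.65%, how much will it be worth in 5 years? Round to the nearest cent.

C$3,265.34

FV = PV·(1+i)^n = 1,800 × 1.814078 = 3,265.3406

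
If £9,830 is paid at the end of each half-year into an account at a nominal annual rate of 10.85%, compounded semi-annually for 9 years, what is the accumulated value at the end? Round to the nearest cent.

Periodic rate i = 0.1085/2 = 0.05425; n = 9 × 2 = 18 periods.
FV = PMT · [(1+i)^n − 1] / i = 9830 · 29.274164 = 287,765.0273

£287,765.03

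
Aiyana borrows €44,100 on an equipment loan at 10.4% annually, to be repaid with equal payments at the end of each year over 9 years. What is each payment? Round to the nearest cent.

PMT = 44100 / ( [1 − (1+0.104)^(−9)] / 0.104 ) = 44100 / 5.668586 = 7,779.7183

€7,779.72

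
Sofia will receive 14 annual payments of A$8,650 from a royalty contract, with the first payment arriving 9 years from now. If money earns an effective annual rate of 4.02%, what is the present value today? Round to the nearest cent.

A$66,573.35

PV at t=8 (ordinary 14-year annuity): 8650 × a(14|0.0402) = 8650 × 10.549189 = 91,250.4891
PV₀ = 91,250.4891 / (1+0.0402)^8 = 91,250.4891 / 1.370676 = 66,573.3491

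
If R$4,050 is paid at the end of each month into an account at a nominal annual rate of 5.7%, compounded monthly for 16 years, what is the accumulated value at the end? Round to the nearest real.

R$1,265,243

With 12 periods per year: i = 0.00475, n = 192.
FV = 4050 × [(1+0.00475)^192 − 1] / 0.00475 = 4050 × 312.405715 = 1,265,243.1462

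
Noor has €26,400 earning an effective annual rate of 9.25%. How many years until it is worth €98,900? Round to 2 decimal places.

14.93 years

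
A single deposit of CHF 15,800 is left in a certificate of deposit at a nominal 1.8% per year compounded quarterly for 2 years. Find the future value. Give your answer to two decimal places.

i = 0.018/4 = 0.0045 per quarter; n = 2·4 = 8.
FV = 15,800 × (1 + 0.0045)^8 = 16,377.8397

CHF 16,377.84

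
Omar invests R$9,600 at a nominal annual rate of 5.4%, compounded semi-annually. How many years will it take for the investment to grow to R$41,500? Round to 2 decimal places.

Periodic rate i = 0.054/2 = 0.027.
(1+i)^n = 41500/9600 = 4.32292, so n = ln 4.32292 / ln 1.027 = 54.9484 half-years
= 54.9484/2 years

27.47 years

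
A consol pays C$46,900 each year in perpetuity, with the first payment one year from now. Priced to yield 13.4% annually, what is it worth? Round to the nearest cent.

PV = PMT / i = 46900 / 0.134 = 350,000.0000

C$350,000.00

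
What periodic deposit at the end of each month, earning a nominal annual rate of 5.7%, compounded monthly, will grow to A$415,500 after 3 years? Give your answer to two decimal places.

A$10,610.29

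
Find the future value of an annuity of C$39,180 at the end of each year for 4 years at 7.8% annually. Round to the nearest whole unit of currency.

C$176,028

FV = 39180 × [(1+0.078)^4 − 1] / 0.078 = 39180 × 4.492811 = 176,028.3174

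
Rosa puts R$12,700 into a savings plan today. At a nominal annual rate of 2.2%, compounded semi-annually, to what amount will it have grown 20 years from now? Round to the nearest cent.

R$19,672.06

i = 0.022/2 = 0.011 per half-year; n = 20·2 = 40.
12,700 × (1+0.011)^40 = 12,700 × 1.548981 = 19,672.0647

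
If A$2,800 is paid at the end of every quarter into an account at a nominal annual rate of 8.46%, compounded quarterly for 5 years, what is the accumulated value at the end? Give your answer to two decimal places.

With 4 periods per year: i = 0.02115, n = 20.
FV = PMT · [(1+i)^n − 1] / i = 2800 · 24.577559 = 68,817.1655

A$68,817.17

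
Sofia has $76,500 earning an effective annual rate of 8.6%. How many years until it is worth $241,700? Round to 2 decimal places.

n = ln(241700/76500) / ln(1+0.086) = ln(3.15948) / 0.082501 = 13.9441 years

13.94 years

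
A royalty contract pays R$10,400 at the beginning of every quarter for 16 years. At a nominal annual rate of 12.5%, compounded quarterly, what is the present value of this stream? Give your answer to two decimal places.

Periodic rate i = 0.125/4 = 0.03125; n = 16 × 4 = 64 periods.
PV = PMT · [1 − (1+i)^(−n)] / i × (1+i) = 10400 · 28.395098 = 295,309.0183
Payments are at the start of each period, so multiply by (1+i).

R$295,309.02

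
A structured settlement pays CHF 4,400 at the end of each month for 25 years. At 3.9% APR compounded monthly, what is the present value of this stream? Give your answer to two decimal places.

i = 0.039/12 = 0.00325 per month; n = 25·12 = 300.
Annuity factor a(300|0.00325) = 191.449493; PV = 4400 × 191.449493 = 842,377.7693

CHF 842,377.77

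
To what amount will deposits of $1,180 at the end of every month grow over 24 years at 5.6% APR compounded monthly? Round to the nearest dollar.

$713,659

Periodic rate i = 0.056/12 = 0.00466667; n = 24 × 12 = 288 periods.
Accumulation factor s(288|0.00466667) = 604.796089; FV = 1180 × 604.796089 = 713,659.3847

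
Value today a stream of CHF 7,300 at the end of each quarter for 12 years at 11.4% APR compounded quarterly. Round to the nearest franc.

CHF 189,663

Periodic rate i = 0.114/4 = 0.0285; n = 12 × 4 = 48 periods.
PV = PMT · [1 − (1+i)^(−n)] / i = 7300 · 25.981273 = 189,663.2930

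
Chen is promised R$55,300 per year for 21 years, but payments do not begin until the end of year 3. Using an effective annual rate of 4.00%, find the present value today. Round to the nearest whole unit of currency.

PV at t=2 (ordinary 21-year annuity): 55300 × a(21|0.04) = 55300 × 14.029160 = 775,812.5451
Discount back 2 years: 775,812.5451 × (1+0.04)^(−2) = 775,812.5451 × 0.924556 = 717,282.3087

R$717,282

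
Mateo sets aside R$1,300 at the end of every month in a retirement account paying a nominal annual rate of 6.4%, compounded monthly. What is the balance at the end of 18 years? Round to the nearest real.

Periodic rate i = 0.064/12 = 0.00533333; n = 18 × 12 = 216 periods.
Accumulation factor s(216|0.00533333) = 404.033149; FV = 1300 × 404.033149 = 525,243.0941

R$525,243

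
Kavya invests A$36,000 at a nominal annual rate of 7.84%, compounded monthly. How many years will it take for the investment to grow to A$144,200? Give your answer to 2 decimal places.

Periodic rate i = 0.0784/12 = 0.00653333.
n = ln(144200/36000) / ln(1+0.00653333) = ln(4.00556) / 0.006512 = 213.0934 months
= 213.0934/12 years

17.76 years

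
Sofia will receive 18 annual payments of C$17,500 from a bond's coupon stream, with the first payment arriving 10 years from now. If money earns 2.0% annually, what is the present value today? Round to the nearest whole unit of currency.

C$219,532

Value one period before first payment (t=9): 17500 × [1 − (1+0.02)^(−18)] / 0.02 = 17500 × 14.992031 = 262,360.5469
PV₀ = 262,360.5469 / (1+0.02)^9 = 262,360.5469 / 1.195093 = 219,531.5692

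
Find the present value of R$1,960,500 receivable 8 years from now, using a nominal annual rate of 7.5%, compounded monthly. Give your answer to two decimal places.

With 12 periods per year: i = 0.00625, n = 96.
PV = FV·(1+i)^(−n) = 1,960,500 × 0.549837 = 1,077,956.1200

R$1,077,956.12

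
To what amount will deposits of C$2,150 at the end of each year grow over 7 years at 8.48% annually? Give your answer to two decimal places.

Accumulation factor s(7|0.0848) = 9.054946; FV = 2150 × 9.054946 = 19,468.1348

C$19,468.13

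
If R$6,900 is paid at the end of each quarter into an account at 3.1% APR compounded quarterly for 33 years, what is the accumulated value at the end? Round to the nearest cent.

With 4 periods per year: i = 0.00775, n = 132.
Accumulation factor s(132|0.00775) = 228.461776; FV = 6900 × 228.461776 = 1,576,386.2533

R$1,576,386.25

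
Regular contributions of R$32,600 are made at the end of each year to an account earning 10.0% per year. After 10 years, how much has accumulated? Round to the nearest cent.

FV = 32600 × [(1+0.1)^10 − 1] / 0.1 = 32600 × 15.937425 = 519,560.0420

R$519,560.04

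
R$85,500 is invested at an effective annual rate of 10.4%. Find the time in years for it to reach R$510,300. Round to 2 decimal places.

(1+i)^n = 510300/85500 = 5.96842, so n = ln 5.96842 / ln 1.104 = 18.0562 years

18.06 years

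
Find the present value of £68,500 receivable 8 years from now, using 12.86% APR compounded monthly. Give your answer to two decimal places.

With 12 periods per year: i = 0.0107167, n = 96.
PV = FV·(1+i)^(−n) = 68,500 × 0.359397 = 24,618.7249

£24,618.72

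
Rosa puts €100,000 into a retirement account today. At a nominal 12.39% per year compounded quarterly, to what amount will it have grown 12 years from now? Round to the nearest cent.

€432,424.65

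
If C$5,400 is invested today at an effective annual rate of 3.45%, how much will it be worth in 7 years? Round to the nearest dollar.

C$6,847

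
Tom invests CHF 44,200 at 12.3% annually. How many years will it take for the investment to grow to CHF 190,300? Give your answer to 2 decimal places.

12.58 years

n = ln(190300/44200) / ln(1+0.123) = ln(4.30543) / 0.116004 = 12.5847 years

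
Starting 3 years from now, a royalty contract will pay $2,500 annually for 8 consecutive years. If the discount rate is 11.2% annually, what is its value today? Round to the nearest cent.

PV at t=2 (ordinary 8-year annuity): 2500 × a(8|0.112) = 2500 × 5.109624 = 12,774.0600
PV₀ = 12,774.0600 / (1+0.112)^2 = 12,774.0600 / 1.236544 = 10,330.4533

$10,330.45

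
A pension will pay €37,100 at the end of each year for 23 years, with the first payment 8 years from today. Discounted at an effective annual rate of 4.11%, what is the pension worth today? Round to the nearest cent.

Value one period before first payment (t=7): 37100 × [1 − (1+0.0411)^(−23)] / 0.0411 = 37100 × 14.696340 = 545,234.2037
Discount back 7 years: 545,234.2037 × (1+0.0411)^(−7) = 545,234.2037 × 0.754315 = 411,278.4621

€411,278.46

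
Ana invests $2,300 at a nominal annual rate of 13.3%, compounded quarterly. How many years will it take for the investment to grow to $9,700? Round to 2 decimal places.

11.00 years

Periodic rate i = 0.133/4 = 0.03325.
n = ln(9700/2300) / ln(1+0.03325) = ln(4.21739) / 0.032709 = 44.0004 quarters
= 44.0004/4 years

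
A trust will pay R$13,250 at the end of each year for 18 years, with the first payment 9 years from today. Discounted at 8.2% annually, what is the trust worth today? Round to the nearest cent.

Value one period before first payment (t=8): 13250 × [1 − (1+0.082)^(−18)] / 0.082 = 13250 × 9.243264 = 122,473.2481
Discount back 8 years: 122,473.2481 × (1+0.082)^(−8) = 122,473.2481 × 0.532331 = 65,196.3300

R$65,196.33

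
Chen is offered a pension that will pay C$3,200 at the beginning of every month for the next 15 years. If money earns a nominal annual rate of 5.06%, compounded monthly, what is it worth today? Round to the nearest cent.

C$404,761.50

i = 0.0506/12 = 0.00421667 per month; n = 15·12 = 180.
Annuity factor a(180|0.00421667) × (1+i) = 126.487969; PV = 3200 × 126.487969 = 404,761.5011
(Beginning-of-period payments → annuity-due factor ×(1+i).)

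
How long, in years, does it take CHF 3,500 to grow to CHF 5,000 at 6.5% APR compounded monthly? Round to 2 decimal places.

5.50 years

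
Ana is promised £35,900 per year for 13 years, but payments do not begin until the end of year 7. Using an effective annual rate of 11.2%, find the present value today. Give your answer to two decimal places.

PV at t=6 (ordinary 13-year annuity): 35900 × a(13|0.112) = 35900 × 6.682520 = 239,902.4593
Discount back 6 years: 239,902.4593 × (1+0.112)^(−6) = 239,902.4593 × 0.528897 = 126,883.7415

£126,883.74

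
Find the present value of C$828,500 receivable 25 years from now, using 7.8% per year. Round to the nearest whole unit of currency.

C$126,714

Discount factor = (1+0.078)^(−25) = 0.152943; PV = 828,500 × 0.152943 = 126,713.6764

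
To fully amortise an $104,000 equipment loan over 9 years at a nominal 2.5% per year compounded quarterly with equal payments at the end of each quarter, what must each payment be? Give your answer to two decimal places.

With 4 periods per year: i = 0.00625, n = 36.
Annuity-PV factor = 32.147913; PMT = 104000 / 32.147913 = 3,235.0467

$3,235.05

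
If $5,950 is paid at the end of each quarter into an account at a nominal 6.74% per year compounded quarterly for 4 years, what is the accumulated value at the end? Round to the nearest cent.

$108,230.90

i = 0.0674/4 = 0.01685 per quarter; n = 4·4 = 16.
Accumulation factor s(16|0.01685) = 18.190067; FV = 5950 × 18.190067 = 108,230.8981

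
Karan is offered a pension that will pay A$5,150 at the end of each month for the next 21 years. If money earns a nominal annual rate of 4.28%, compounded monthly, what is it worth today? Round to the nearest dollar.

A$855,224

i = 0.0428/12 = 0.00356667 per month; n = 21·12 = 252.
PV = 5150 × [1 − (1+0.00356667)^(−252)] / 0.00356667 = 5150 × 166.062823 = 855,223.5360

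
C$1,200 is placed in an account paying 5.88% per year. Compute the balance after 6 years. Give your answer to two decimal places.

C$1,690.69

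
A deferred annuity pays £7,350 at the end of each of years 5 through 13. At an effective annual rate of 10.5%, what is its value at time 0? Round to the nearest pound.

£27,836

Value one period before first payment (t=4): 7350 × [1 − (1+0.105)^(−9)] / 0.105 = 7350 × 5.646324 = 41,500.4805
Discount back 4 years: 41,500.4805 × (1+0.105)^(−4) = 41,500.4805 × 0.670735 = 27,835.8196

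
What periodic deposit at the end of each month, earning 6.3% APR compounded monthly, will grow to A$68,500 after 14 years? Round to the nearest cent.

A$255.02

i = 0.063/12 = 0.00525 per month; n = 14·12 = 168.
FV-annuity factor = 268.601761; PMT = 68500 / 268.601761 = 255.0244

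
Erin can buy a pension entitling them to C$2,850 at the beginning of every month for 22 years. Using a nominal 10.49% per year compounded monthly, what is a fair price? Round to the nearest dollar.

C$295,829

Periodic rate i = 0.1049/12 = 0.00874167; n = 22 × 12 = 264 periods.
PV = 2850 × [1 − (1+0.00874167)^(−264)] / 0.00874167 × (1+i) = 2850 × 103.799514 = 295,828.6149
(annuity-due: payments at period start, so ×(1+i).)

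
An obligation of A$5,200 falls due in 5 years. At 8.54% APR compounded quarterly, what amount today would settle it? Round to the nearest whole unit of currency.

A$3,408

With 4 periods per year: i = 0.02135, n = 20.
Discount factor = (1+0.02135)^(−20) = 0.655403; PV = 5,200 × 0.655403 = 3,408.0933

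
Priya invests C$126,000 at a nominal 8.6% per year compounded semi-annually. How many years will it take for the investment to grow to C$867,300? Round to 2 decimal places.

22.91 years

Periodic rate i = 0.086/2 = 0.043.
(1+i)^n = 867300/126000 = 6.88333, so n = ln 6.88333 / ln 1.043 = 45.8206 half-years
= 45.8206/2 years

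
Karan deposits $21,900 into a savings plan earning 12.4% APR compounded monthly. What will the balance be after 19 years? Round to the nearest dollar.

$228,240

With 12 periods per year: i = 0.0103333, n = 228.
FV = PV·(1+i)^n = 21,900 × 10.421912 = 228,239.8801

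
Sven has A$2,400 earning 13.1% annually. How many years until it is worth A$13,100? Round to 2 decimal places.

n = ln(13100/2400) / ln(1+0.131) = ln(5.45833) / 0.123102 = 13.7865 years

13.79 years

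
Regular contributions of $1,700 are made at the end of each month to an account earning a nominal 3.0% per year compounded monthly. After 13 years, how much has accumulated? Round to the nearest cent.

With 12 periods per year: i = 0.0025, n = 156.
FV = 1700 × [(1+0.0025)^156 − 1] / 0.0025 = 1700 × 190.504855 = 323,858.2541

$323,858.25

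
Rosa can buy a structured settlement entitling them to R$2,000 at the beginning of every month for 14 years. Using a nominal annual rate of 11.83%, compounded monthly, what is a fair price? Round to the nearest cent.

R$165,452.77

With 12 periods per year: i = 0.00985833, n = 168.
PV = PMT · [1 − (1+i)^(−n)] / i × (1+i) = 2000 · 82.726384 = 165,452.7671
(Beginning-of-period payments → annuity-due factor ×(1+i).)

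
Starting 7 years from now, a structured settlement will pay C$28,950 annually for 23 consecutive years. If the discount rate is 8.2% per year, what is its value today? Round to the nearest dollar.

C$184,112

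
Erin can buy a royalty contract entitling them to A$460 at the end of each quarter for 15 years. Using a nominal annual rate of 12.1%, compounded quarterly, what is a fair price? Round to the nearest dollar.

i = 0.121/4 = 0.03025 per quarter; n = 15·4 = 60.
Annuity factor a(60|0.03025) = 27.527952; PV = 460 × 27.527952 = 12,662.8579

A$12,663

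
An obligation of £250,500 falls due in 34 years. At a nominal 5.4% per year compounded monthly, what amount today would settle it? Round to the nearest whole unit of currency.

Periodic rate i = 0.054/12 = 0.0045; n = 34 × 12 = 408 periods.
Discount factor = (1+0.0045)^(−408) = 0.160112; PV = 250,500 × 0.160112 = 40,108.0703

£40,108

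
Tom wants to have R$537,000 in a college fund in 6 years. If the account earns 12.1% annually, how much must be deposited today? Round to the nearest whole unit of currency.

PV = FV·(1+i)^(−n) = 537,000 × 0.503925 = 270,607.9867

R$270,608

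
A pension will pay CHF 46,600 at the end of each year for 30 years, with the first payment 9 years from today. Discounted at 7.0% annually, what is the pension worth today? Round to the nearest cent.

Value one period before first payment (t=8): 46600 × [1 − (1+0.07)^(−30)] / 0.07 = 46600 × 12.409041 = 578,261.3192
Discount back 8 years: 578,261.3192 × (1+0.07)^(−8) = 578,261.3192 × 0.582009 = 336,553.3526

CHF 336,553.35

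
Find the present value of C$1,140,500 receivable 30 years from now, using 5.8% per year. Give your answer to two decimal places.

C$210,148.00

Discount factor = (1+0.058)^(−30) = 0.184260; PV = 1,140,500 × 0.184260 = 210,147.9988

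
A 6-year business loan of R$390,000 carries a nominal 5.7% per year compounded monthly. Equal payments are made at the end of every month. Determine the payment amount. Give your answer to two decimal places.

R$6,408.34

i = 0.057/12 = 0.00475 per month; n = 6·12 = 72.
PMT = 390000 / ( [1 − (1+0.00475)^(−72)] / 0.00475 ) = 390000 / 60.858190 = 6,408.3404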